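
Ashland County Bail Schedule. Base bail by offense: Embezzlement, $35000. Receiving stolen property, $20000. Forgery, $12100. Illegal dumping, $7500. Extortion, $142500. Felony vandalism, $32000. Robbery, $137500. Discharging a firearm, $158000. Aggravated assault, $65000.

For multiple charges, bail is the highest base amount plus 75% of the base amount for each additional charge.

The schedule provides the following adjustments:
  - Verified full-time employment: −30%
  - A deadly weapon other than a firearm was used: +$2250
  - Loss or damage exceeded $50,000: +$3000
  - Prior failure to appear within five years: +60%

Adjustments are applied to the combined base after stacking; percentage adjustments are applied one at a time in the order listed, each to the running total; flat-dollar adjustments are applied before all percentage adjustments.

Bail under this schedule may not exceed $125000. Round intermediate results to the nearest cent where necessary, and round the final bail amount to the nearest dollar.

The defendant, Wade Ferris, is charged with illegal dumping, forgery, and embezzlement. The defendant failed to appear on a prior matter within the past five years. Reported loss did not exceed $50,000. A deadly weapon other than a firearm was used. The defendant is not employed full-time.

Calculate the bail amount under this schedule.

$83120

Base amounts from the schedule: illegal dumping $7500; forgery $12100; embezzlement $35000.
Stacking rule: highest base plus 75% of each additional charge. Highest is embezzlement at $35000. Additional: $7500 × 75% = $5625; $12100 × 75% = $9075. Combined base = $35000 + $14700 = $49700.
A deadly weapon other than a firearm was used (+$2250 flat): $49700 + $2250 = $51950.
Prior failure to appear within five years (+60%): $51950 × 1.6 = $83120.
$83120 is within the $125000 maximum.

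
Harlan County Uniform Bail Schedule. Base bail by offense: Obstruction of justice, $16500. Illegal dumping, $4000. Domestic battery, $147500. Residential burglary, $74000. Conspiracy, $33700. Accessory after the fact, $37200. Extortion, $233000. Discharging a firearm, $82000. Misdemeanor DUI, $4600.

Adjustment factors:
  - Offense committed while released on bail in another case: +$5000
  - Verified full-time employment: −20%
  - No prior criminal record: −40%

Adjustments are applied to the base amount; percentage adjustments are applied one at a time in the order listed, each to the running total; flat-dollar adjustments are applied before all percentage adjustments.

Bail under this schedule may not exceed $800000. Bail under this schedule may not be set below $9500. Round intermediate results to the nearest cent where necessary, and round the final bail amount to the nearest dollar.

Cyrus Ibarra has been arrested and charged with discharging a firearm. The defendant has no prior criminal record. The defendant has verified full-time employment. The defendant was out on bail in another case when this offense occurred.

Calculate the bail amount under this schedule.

$41760

Base amounts from the schedule: discharging a firearm $82000.
Single charge. Combined base = $82000.
Offense committed while released on bail in another case (+$5000 flat): $82000 + $5000 = $87000.
Verified full-time employment (−20%): $87000 × 0.8 = $69600.
No prior criminal record (−40%): $69600 × 0.6 = $41760.
$41760 is within the $800000 maximum.
$41760 is at or above the $9500 minimum.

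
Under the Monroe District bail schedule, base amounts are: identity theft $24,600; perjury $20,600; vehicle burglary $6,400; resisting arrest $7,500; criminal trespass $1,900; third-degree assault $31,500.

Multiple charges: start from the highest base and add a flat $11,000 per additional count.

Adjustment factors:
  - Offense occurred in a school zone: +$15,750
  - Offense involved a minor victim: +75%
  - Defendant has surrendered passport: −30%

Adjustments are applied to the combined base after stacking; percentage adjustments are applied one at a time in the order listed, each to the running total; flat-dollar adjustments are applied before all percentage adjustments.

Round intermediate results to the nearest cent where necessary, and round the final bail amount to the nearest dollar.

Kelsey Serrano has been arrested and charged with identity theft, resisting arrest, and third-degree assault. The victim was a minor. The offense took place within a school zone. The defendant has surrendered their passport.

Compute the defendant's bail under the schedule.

$84,831

Base amounts from the schedule: identity theft $24,600; resisting arrest $7,500; third-degree assault $31,500.
Stacking rule: highest base plus $11,000 per additional charge. Highest is third-degree assault at $31,500; 2 additional charges → +$22,000. Combined base = $53,500.
Offense occurred in a school zone (+$15,750 flat): $53,500 + $15,750 = $69,250.
Offense involved a minor victim (+75%): $69,250 × 1.75 = $121,187.50.
Defendant has surrendered passport (−30%): $121,187.50 × 0.7 = $84,831.25.
Rounded to the nearest dollar: $84,831.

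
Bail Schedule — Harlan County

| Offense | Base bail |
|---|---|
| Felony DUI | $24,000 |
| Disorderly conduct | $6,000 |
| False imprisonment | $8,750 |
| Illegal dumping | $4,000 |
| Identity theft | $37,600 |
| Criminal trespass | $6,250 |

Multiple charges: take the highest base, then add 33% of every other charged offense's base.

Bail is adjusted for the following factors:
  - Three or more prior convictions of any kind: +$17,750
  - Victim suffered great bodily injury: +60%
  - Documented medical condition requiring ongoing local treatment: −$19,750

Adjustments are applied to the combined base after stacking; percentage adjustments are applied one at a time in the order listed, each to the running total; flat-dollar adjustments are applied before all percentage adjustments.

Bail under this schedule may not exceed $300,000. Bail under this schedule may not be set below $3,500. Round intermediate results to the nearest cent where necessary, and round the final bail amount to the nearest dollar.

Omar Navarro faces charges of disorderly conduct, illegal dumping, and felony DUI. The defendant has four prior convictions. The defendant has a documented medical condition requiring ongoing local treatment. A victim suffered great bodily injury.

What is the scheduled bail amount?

$40,480

Base amounts from the schedule: disorderly conduct $6,000; illegal dumping $4,000; felony DUI $24,000.
Stacking rule: highest base plus 33% of each additional charge. Highest is felony DUI at $24,000. Additional: $6,000 × 33% = $1,980; $4,000 × 33% = $1,320. Combined base = $24,000 + $3,300 = $27,300.
Three or more prior convictions of any kind (+$17,750 flat): $27,300 + $17,750 = $45,050.
Documented medical condition requiring ongoing local treatment (−$19,750 flat): $45,050 − $19,750 = $25,300.
Victim suffered great bodily injury (+60%): $25,300 × 1.6 = $40,480.
$40,480 is within the $300,000 maximum.
$40,480 is at or above the $3,500 minimum.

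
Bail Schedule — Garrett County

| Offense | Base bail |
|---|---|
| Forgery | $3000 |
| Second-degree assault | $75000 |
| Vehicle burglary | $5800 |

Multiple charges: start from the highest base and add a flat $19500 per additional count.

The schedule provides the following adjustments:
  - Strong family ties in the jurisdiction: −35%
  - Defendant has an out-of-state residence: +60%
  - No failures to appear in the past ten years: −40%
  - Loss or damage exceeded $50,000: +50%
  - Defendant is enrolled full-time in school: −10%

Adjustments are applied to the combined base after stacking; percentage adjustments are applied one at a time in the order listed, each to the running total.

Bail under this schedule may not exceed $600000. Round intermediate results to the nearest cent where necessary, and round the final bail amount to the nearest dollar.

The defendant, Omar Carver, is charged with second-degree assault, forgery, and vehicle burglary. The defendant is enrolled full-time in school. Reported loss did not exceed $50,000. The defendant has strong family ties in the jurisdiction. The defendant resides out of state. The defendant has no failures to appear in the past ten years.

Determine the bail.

Base amounts from the schedule: second-degree assault $75000; forgery $3000; vehicle burglary $5800.
Stacking rule: highest base plus $19500 per additional charge. Highest is second-degree assault at $75000; 2 additional charges → +$39000. Combined base = $114000.
Strong family ties in the jurisdiction (−35%): $114000 × 0.65 = $74100.
Defendant has an out-of-state residence (+60%): $74100 × 1.6 = $118560.
No failures to appear in the past ten years (−40%): $118560 × 0.6 = $71136.
Defendant is enrolled full-time in school (−10%): $71136 × 0.9 = $64022.40.
$64022.40 is within the $600000 maximum.
Rounded to the nearest dollar: $64022.

$64022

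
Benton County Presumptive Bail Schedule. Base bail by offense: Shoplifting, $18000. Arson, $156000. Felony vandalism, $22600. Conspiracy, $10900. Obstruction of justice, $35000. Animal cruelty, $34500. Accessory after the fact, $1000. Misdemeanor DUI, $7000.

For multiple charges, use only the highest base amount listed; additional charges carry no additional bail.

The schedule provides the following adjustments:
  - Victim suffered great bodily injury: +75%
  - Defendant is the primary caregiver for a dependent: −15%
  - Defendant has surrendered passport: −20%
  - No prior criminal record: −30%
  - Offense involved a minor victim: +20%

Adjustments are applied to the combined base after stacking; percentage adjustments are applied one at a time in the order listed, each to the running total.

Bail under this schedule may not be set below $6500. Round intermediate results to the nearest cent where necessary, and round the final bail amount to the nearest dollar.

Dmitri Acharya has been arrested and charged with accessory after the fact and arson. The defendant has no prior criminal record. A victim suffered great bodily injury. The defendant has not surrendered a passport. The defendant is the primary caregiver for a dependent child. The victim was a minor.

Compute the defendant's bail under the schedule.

$194922

Base amounts from the schedule: accessory after the fact $1000; arson $156000.
Stacking rule: use the highest base only. Highest is arson at $156000. Combined base = $156000.
Victim suffered great bodily injury (+75%): $156000 × 1.75 = $273000.
Defendant is the primary caregiver for a dependent (−15%): $273000 × 0.85 = $232050.
No prior criminal record (−30%): $232050 × 0.7 = $162435.
Offense involved a minor victim (+20%): $162435 × 1.2 = $194922.
$194922 is at or above the $6500 minimum.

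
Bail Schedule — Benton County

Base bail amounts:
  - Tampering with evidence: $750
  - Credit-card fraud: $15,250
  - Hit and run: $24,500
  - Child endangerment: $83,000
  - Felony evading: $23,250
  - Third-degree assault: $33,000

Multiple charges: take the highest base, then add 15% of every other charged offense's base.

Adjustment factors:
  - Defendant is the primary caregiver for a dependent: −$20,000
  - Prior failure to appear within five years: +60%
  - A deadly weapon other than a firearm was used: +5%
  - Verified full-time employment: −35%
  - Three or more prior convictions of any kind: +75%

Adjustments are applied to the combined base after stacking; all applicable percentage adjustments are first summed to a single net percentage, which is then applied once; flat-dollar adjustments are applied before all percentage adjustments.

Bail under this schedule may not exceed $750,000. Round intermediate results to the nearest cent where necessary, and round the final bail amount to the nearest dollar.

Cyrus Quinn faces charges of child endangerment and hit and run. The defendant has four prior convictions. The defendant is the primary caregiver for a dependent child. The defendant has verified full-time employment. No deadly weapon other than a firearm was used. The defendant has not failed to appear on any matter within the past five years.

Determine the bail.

Base amounts from the schedule: child endangerment $83,000; hit and run $24,500.
Stacking rule: highest base plus 15% of each additional charge. Highest is child endangerment at $83,000. Additional: $24,500 × 15% = $3,675. Combined base = $83,000 + $3,675 = $86,675.
Defendant is the primary caregiver for a dependent (−$20,000 flat): $86,675 − $20,000 = $66,675.
Net percentage adjustment: −35% +75% = +40%. $66,675 × 1.4 = $93,345.
$93,345 is within the $750,000 maximum.

$93,345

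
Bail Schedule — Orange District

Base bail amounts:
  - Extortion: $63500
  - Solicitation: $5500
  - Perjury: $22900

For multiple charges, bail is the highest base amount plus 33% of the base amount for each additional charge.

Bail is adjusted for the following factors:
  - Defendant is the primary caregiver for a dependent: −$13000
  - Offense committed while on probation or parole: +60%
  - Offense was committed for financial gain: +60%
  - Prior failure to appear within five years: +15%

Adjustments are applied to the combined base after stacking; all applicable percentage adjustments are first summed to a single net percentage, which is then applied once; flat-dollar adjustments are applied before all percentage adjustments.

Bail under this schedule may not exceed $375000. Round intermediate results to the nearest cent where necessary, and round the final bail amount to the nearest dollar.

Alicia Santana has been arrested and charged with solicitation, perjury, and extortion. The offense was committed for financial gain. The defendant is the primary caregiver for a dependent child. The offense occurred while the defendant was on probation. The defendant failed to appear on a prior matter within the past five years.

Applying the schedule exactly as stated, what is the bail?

Base amounts from the schedule: solicitation $5500; perjury $22900; extortion $63500.
Stacking rule: highest base plus 33% of each additional charge. Highest is extortion at $63500. Additional: $5500 × 33% = $1815; $22900 × 33% = $7557. Combined base = $63500 + $9372 = $72872.
Defendant is the primary caregiver for a dependent (−$13000 flat): $72872 − $13000 = $59872.
Net percentage adjustment: +60% +60% +15% = +135%. $59872 × 2.35 = $140699.20.
$140699.20 is within the $375000 maximum.
Rounded to the nearest dollar: $140699.

$140699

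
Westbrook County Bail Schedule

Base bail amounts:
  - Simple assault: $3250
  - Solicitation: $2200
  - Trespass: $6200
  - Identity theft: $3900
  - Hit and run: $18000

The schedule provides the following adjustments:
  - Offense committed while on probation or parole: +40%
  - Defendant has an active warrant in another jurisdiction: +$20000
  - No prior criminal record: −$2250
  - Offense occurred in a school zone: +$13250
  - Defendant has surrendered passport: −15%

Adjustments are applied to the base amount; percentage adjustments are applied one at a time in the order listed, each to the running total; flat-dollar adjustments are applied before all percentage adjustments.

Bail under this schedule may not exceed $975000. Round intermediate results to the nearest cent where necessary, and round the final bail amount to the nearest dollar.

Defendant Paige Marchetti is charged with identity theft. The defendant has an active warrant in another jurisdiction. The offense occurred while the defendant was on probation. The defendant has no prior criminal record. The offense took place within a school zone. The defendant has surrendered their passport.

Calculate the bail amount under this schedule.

$41531

Base amounts from the schedule: identity theft $3900.
Single charge. Combined base = $3900.
Defendant has an active warrant in another jurisdiction (+$20000 flat): $3900 + $20000 = $23900.
No prior criminal record (−$2250 flat): $23900 − $2250 = $21650.
Offense occurred in a school zone (+$13250 flat): $21650 + $13250 = $34900.
Offense committed while on probation or parole (+40%): $34900 × 1.4 = $48860.
Defendant has surrendered passport (−15%): $48860 × 0.85 = $41531.
$41531 is within the $975000 maximum.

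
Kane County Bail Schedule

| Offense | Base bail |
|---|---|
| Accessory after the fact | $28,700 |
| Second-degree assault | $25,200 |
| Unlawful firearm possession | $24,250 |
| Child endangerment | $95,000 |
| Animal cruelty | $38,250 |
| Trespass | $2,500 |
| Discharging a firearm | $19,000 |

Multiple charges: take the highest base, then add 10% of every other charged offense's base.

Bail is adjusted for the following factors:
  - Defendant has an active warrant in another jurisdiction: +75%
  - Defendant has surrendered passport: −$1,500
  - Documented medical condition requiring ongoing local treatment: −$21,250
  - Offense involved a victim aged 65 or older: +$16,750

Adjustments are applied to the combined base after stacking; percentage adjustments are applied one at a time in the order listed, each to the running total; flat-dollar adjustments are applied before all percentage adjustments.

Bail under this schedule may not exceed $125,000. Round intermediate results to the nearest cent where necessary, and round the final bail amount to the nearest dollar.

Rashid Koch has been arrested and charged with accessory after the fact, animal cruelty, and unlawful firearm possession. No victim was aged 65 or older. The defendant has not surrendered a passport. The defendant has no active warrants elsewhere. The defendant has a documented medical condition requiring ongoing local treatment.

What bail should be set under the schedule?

$22,295

Base amounts from the schedule: accessory after the fact $28,700; animal cruelty $38,250; unlawful firearm possession $24,250.
Stacking rule: highest base plus 10% of each additional charge. Highest is animal cruelty at $38,250. Additional: $28,700 × 10% = $2,870; $24,250 × 10% = $2,425. Combined base = $38,250 + $5,295 = $43,545.
Documented medical condition requiring ongoing local treatment (−$21,250 flat): $43,545 − $21,250 = $22,295.
$22,295 is within the $125,000 maximum.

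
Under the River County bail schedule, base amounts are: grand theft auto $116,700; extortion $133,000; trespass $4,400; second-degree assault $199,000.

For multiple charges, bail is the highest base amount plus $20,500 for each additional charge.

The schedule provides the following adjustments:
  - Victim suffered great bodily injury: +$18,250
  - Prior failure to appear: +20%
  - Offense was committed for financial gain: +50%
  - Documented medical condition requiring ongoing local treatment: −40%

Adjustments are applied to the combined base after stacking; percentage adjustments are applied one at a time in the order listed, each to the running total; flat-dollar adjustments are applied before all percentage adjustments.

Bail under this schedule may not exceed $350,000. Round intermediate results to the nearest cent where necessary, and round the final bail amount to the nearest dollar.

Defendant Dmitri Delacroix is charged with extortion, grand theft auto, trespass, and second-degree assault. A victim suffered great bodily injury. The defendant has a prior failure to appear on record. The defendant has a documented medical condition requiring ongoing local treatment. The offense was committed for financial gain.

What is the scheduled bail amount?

$301,050

Base amounts from the schedule: extortion $133,000; grand theft auto $116,700; trespass $4,400; second-degree assault $199,000.
Stacking rule: highest base plus $20,500 per additional charge. Highest is second-degree assault at $199,000; 3 additional charges → +$61,500. Combined base = $260,500.
Victim suffered great bodily injury (+$18,250 flat): $260,500 + $18,250 = $278,750.
Prior failure to appear (+20%): $278,750 × 1.2 = $334,500.
Offense was committed for financial gain (+50%): $334,500 × 1.5 = $501,750.
Documented medical condition requiring ongoing local treatment (−40%): $501,750 × 0.6 = $301,050.
$301,050 is within the $350,000 maximum.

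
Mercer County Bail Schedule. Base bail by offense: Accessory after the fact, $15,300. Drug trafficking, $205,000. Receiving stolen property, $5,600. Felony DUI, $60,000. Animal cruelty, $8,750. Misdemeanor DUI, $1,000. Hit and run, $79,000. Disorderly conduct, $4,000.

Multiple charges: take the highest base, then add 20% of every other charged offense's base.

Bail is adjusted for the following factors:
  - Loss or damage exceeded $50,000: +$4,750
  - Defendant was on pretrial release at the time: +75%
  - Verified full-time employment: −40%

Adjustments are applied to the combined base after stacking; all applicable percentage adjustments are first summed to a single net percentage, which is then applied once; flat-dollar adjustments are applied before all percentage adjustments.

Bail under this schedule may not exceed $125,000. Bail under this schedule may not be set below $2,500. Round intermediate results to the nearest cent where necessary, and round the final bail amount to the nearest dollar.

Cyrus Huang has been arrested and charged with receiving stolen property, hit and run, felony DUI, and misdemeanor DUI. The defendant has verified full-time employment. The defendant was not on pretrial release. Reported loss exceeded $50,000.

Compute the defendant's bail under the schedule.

Base amounts from the schedule: receiving stolen property $5,600; hit and run $79,000; felony DUI $60,000; misdemeanor DUI $1,000.
Stacking rule: highest base plus 20% of each additional charge. Highest is hit and run at $79,000. Additional: $5,600 × 20% = $1,120; $60,000 × 20% = $12,000; $1,000 × 20% = $200. Combined base = $79,000 + $13,320 = $92,320.
Loss or damage exceeded $50,000 (+$4,750 flat): $92,320 + $4,750 = $97,070.
Verified full-time employment (−40%): $97,070 × 0.6 = $58,242.
$58,242 is within the $125,000 maximum.
$58,242 is at or above the $2,500 minimum.

$58,242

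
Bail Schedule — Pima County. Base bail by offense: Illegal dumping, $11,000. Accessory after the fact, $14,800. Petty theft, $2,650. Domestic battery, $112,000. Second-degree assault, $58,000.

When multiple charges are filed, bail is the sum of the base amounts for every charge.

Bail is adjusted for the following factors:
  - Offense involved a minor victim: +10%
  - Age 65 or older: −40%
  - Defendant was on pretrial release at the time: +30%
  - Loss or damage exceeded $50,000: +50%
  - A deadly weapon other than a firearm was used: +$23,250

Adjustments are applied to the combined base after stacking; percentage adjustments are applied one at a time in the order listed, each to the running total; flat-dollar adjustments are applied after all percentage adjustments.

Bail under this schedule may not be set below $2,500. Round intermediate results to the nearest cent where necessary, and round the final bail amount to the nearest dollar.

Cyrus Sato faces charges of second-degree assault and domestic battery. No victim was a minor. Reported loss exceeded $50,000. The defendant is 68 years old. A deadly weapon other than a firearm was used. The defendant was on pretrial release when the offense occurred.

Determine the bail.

$222,150

Base amounts from the schedule: second-degree assault $58,000; domestic battery $112,000.
Stacking rule: sum of all bases. $58,000 + $112,000 = $170,000.
Age 65 or older (−40%): $170,000 × 0.6 = $102,000.
Defendant was on pretrial release at the time (+30%): $102,000 × 1.3 = $132,600.
Loss or damage exceeded $50,000 (+50%): $132,600 × 1.5 = $198,900.
A deadly weapon other than a firearm was used (+$23,250 flat): $198,900 + $23,250 = $222,150.
$222,150 is at or above the $2,500 minimum.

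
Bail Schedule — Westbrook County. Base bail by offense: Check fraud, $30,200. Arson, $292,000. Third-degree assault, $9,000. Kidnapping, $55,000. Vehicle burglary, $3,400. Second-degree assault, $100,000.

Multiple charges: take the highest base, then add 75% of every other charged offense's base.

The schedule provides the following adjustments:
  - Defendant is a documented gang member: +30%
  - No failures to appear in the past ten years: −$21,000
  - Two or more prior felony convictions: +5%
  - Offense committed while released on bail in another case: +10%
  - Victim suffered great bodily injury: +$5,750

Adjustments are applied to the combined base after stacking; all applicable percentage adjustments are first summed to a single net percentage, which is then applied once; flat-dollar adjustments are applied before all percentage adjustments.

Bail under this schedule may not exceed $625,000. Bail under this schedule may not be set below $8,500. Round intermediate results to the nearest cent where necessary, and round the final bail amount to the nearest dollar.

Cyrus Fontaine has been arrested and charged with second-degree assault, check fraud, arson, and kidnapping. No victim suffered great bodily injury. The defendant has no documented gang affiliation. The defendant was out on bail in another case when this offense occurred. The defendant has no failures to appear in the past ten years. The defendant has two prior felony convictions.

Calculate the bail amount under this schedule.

Base amounts from the schedule: second-degree assault $100,000; check fraud $30,200; arson $292,000; kidnapping $55,000.
Stacking rule: highest base plus 75% of each additional charge. Highest is arson at $292,000. Additional: $100,000 × 75% = $75,000; $30,200 × 75% = $22,650; $55,000 × 75% = $41,250. Combined base = $292,000 + $138,900 = $430,900.
No failures to appear in the past ten years (−$21,000 flat): $430,900 − $21,000 = $409,900.
Net percentage adjustment: +5% +10% = +15%. $409,900 × 1.15 = $471,385.
$471,385 is within the $625,000 maximum.
$471,385 is at or above the $8,500 minimum.

$471,385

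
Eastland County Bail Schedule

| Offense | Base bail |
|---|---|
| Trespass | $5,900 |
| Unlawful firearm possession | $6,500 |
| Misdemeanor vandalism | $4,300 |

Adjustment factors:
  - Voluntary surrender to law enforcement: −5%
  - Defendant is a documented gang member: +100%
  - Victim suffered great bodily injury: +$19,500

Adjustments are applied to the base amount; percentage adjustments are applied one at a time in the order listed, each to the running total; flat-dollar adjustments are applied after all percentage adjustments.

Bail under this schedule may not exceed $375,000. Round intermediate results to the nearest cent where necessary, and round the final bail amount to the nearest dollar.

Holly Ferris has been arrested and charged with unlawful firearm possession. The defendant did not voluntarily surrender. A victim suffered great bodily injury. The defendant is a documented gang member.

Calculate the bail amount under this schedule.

$32,500

Base amounts from the schedule: unlawful firearm possession $6,500.
Single charge. Combined base = $6,500.
Defendant is a documented gang member (+100%): $6,500 × 2 = $13,000.
Victim suffered great bodily injury (+$19,500 flat): $13,000 + $19,500 = $32,500.
$32,500 is within the $375,000 maximum.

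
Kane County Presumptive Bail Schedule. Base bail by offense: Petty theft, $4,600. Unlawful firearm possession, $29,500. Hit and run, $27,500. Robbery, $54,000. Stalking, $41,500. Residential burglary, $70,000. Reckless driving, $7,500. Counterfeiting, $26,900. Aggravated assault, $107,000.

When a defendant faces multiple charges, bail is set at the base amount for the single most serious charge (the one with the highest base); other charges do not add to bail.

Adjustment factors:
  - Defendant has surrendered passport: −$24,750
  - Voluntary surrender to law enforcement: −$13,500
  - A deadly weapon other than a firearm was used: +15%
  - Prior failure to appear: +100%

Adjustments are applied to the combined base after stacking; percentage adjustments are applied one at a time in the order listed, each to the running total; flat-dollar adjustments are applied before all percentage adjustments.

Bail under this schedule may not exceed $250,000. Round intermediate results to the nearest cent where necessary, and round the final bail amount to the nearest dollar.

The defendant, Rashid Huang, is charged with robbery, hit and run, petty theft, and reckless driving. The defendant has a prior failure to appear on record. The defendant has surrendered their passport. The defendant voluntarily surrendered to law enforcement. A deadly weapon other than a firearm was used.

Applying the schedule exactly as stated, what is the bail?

Base amounts from the schedule: robbery $54,000; hit and run $27,500; petty theft $4,600; reckless driving $7,500.
Stacking rule: use the highest base only. Highest is robbery at $54,000. Combined base = $54,000.
Defendant has surrendered passport (−$24,750 flat): $54,000 − $24,750 = $29,250.
Voluntary surrender to law enforcement (−$13,500 flat): $29,250 − $13,500 = $15,750.
A deadly weapon other than a firearm was used (+15%): $15,750 × 1.15 = $18,112.50.
Prior failure to appear (+100%): $18,112.50 × 2 = $36,225.
$36,225 is within the $250,000 maximum.

$36,225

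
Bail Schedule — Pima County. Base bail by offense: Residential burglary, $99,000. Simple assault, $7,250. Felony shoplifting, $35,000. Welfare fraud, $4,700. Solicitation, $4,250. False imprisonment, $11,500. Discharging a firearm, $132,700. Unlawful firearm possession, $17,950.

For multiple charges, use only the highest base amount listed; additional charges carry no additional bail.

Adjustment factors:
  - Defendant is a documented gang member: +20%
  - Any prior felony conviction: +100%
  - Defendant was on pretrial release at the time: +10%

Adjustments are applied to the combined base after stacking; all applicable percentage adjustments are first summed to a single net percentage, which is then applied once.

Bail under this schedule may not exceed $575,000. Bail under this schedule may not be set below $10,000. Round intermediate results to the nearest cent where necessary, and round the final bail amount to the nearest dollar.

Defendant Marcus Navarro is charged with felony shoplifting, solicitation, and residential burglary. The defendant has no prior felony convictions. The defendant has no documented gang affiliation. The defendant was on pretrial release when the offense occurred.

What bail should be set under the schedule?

$108,900

Base amounts from the schedule: felony shoplifting $35,000; solicitation $4,250; residential burglary $99,000.
Stacking rule: use the highest base only. Highest is residential burglary at $99,000. Combined base = $99,000.
Defendant was on pretrial release at the time (+10%): $99,000 × 1.1 = $108,900.
$108,900 is within the $575,000 maximum.
$108,900 is at or above the $10,000 minimum.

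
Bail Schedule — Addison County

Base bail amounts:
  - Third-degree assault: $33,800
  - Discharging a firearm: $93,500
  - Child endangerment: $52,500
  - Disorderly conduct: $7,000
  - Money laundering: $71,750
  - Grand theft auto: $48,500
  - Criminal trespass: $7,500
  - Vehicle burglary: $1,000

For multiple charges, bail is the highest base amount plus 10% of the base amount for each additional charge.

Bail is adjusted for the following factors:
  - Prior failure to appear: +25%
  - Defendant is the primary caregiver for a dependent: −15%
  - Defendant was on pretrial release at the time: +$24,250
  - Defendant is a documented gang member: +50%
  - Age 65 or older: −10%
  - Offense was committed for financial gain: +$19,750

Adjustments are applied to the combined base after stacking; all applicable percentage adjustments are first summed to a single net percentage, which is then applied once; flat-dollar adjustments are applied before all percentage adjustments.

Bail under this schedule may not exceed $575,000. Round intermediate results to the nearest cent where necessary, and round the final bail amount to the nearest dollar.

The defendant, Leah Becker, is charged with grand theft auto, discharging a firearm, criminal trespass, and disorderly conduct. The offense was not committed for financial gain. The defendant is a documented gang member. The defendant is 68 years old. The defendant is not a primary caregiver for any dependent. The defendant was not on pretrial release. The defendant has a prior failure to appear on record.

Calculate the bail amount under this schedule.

Base amounts from the schedule: grand theft auto $48,500; discharging a firearm $93,500; criminal trespass $7,500; disorderly conduct $7,000.
Stacking rule: highest base plus 10% of each additional charge. Highest is discharging a firearm at $93,500. Additional: $48,500 × 10% = $4,850; $7,500 × 10% = $750; $7,000 × 10% = $700. Combined base = $93,500 + $6,300 = $99,800.
Net percentage adjustment: +25% +50% −10% = +65%. $99,800 × 1.65 = $164,670.
$164,670 is within the $575,000 maximum.

$164,670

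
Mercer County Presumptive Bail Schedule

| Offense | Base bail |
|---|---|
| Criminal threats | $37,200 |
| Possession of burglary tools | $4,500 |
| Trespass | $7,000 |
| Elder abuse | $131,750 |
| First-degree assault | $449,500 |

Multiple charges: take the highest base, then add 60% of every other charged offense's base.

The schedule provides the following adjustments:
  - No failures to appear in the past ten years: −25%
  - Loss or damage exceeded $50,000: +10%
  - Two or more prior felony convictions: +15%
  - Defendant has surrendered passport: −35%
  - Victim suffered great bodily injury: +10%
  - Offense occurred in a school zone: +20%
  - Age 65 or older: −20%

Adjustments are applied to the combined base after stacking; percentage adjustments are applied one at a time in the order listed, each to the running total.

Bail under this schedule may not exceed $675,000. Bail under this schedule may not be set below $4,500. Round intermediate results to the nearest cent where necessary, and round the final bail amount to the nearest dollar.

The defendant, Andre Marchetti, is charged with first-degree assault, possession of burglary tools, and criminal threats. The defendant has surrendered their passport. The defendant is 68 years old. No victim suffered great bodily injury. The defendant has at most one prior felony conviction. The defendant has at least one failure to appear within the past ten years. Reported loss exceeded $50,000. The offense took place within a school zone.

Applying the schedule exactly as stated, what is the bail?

$325,711

Base amounts from the schedule: first-degree assault $449,500; possession of burglary tools $4,500; criminal threats $37,200.
Stacking rule: highest base plus 60% of each additional charge. Highest is first-degree assault at $449,500. Additional: $4,500 × 60% = $2,700; $37,200 × 60% = $22,320. Combined base = $449,500 + $25,020 = $474,520.
Loss or damage exceeded $50,000 (+10%): $474,520 × 1.1 = $521,972.
Defendant has surrendered passport (−35%): $521,972 × 0.65 = $339,281.80.
Offense occurred in a school zone (+20%): $339,281.80 × 1.2 = $407,138.16.
Age 65 or older (−20%): $407,138.16 × 0.8 = $325,710.53.
$325,710.53 is within the $675,000 maximum.
$325,710.53 is at or above the $4,500 minimum.
Rounded to the nearest dollar: $325,711.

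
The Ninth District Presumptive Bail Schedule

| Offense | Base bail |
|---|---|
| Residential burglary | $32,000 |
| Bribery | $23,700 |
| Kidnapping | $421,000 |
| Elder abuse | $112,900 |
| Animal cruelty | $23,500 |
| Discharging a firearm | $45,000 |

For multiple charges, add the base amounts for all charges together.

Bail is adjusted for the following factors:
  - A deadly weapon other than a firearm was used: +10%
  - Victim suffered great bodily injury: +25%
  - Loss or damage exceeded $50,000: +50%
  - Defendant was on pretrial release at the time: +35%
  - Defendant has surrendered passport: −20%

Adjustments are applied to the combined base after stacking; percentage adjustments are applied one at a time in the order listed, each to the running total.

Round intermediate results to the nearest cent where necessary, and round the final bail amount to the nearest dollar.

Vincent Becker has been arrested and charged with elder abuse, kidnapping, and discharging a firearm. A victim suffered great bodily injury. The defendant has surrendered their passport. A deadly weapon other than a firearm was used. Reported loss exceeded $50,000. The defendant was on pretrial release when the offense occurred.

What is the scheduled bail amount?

Base amounts from the schedule: elder abuse $112,900; kidnapping $421,000; discharging a firearm $45,000.
Stacking rule: sum of all bases. $112,900 + $421,000 + $45,000 = $578,900.
A deadly weapon other than a firearm was used (+10%): $578,900 × 1.1 = $636,790.
Victim suffered great bodily injury (+25%): $636,790 × 1.25 = $795,987.50.
Loss or damage exceeded $50,000 (+50%): $795,987.50 × 1.5 = $1,193,981.25.
Defendant was on pretrial release at the time (+35%): $1,193,981.25 × 1.35 = $1,611,874.69.
Defendant has surrendered passport (−20%): $1,611,874.69 × 0.8 = $1,289,499.75.
Rounded to the nearest dollar: $1,289,500.

$1,289,500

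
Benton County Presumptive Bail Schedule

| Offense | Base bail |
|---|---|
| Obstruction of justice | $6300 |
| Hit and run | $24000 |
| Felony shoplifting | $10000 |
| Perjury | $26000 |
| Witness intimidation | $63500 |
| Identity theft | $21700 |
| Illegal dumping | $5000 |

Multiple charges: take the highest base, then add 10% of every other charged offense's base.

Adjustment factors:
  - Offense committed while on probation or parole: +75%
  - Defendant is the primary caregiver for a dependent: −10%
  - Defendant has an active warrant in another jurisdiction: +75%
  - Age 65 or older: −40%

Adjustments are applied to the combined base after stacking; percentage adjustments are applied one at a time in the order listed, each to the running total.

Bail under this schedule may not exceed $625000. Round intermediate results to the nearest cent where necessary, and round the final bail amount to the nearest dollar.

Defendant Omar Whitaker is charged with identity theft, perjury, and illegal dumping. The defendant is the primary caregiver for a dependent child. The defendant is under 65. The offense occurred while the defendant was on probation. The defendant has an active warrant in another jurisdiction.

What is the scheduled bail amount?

Base amounts from the schedule: identity theft $21700; perjury $26000; illegal dumping $5000.
Stacking rule: highest base plus 10% of each additional charge. Highest is perjury at $26000. Additional: $21700 × 10% = $2170; $5000 × 10% = $500. Combined base = $26000 + $2670 = $28670.
Offense committed while on probation or parole (+75%): $28670 × 1.75 = $50172.50.
Defendant is the primary caregiver for a dependent (−10%): $50172.50 × 0.9 = $45155.25.
Defendant has an active warrant in another jurisdiction (+75%): $45155.25 × 1.75 = $79021.69.
$79021.69 is within the $625000 maximum.
Rounded to the nearest dollar: $79022.

$79022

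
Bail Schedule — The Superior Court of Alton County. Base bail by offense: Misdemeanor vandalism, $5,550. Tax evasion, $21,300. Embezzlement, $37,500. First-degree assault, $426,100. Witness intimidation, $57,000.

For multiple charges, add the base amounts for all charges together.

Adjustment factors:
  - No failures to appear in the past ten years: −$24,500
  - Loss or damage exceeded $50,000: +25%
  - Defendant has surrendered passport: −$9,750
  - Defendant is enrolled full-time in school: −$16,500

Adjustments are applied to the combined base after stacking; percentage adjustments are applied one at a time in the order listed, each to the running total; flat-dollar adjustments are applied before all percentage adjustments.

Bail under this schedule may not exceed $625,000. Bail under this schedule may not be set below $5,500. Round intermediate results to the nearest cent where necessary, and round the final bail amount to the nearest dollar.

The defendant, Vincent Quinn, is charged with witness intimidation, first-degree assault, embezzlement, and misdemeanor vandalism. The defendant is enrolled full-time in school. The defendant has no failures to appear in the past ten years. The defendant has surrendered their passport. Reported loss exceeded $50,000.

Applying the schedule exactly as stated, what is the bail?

$594,250

Base amounts from the schedule: witness intimidation $57,000; first-degree assault $426,100; embezzlement $37,500; misdemeanor vandalism $5,550.
Stacking rule: sum of all bases. $57,000 + $426,100 + $37,500 + $5,550 = $526,150.
No failures to appear in the past ten years (−$24,500 flat): $526,150 − $24,500 = $501,650.
Defendant has surrendered passport (−$9,750 flat): $501,650 − $9,750 = $491,900.
Defendant is enrolled full-time in school (−$16,500 flat): $491,900 − $16,500 = $475,400.
Loss or damage exceeded $50,000 (+25%): $475,400 × 1.25 = $594,250.
$594,250 is within the $625,000 maximum.
$594,250 is at or above the $5,500 minimum.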